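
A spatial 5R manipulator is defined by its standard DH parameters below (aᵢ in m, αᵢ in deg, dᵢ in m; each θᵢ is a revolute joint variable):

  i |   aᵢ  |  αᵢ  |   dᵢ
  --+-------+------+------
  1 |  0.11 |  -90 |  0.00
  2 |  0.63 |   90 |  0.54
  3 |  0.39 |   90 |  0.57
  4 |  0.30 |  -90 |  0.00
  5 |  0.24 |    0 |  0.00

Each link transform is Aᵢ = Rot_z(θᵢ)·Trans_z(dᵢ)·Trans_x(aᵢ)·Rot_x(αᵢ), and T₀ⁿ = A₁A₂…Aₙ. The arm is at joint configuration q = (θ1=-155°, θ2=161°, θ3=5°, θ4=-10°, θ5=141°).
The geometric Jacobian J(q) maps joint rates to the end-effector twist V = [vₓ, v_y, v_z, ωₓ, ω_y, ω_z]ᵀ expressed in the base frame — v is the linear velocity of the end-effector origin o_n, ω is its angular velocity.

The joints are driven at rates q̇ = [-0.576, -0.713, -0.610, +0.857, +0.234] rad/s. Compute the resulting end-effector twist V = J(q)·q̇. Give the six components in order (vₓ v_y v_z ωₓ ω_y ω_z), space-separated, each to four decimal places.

o_n = [1.0051, -0.3414, -0.8839]
J₁: ẑ×o_n = [0.3414, 1.0051, -0.0000], ω = ẑ
J2: z=[0.4226, -0.9063, 0.0000] o=[-0.0997, -0.0465, 0.0000] → [0.8011, 0.3735, 0.8767, 0.4226, -0.9063, 0.0000]
J3: z=[-0.2951, -0.1376, -0.9455] o=[0.6684, -0.2842, -0.2051] → [0.0393, -0.5187, 0.0632, -0.2951, -0.1376, -0.9455]
J4: z=[-0.3463, 0.9377, -0.0284] o=[0.8475, -0.2381, -0.8705] → [-0.0154, -0.0091, -0.1121, -0.3463, 0.9377, -0.0284]
J5: z=[-0.1359, -0.0801, -0.9875] o=[1.1260, -0.1367, -0.9171] → [-0.2048, 0.1238, 0.0182, -0.1359, -0.0801, -0.9875]
V = J·q̇ = [-0.8529, -0.5077, -0.7554, -0.4499, 1.5150, -0.2546]

-0.8529 -0.5077 -0.7554 -0.4499 1.5150 -0.2546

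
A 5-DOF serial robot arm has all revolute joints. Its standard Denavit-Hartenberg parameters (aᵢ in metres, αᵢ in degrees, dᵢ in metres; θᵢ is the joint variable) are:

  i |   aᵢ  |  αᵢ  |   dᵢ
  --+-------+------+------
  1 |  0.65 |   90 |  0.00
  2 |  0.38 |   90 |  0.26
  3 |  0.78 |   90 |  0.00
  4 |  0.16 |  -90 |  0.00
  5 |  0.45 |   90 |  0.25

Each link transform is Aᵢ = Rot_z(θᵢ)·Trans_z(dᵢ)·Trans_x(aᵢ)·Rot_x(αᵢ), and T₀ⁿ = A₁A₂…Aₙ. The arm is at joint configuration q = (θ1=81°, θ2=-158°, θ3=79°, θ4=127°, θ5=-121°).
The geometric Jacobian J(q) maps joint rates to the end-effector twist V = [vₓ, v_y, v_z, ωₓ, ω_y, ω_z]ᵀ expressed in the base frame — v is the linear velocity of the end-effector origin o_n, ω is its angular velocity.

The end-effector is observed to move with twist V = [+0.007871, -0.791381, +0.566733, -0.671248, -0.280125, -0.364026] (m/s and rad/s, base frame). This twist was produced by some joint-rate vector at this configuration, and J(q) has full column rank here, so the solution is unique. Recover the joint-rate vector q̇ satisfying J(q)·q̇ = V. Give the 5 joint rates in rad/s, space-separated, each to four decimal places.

o_n = [0.7752, -0.2097, -0.5214]
J₁: ẑ×o_n = [0.2097, 0.7752, -0.0000], ω = ẑ
J2: z=[0.9877, -0.1564, 0.0000] o=[0.1017, 0.6420, 0.0000] → [0.0816, 0.5150, -0.7359, 0.9877, -0.1564, 0.0000]
J3: z=[-0.0586, -0.3700, 0.9272] o=[0.3034, 0.2533, -0.1424] → [0.5696, 0.4153, 0.2017, -0.0586, -0.3700, 0.9272]
J4: z=[-0.3308, -0.8691, -0.3677] o=[1.0380, -0.0027, -0.1981] → [0.2049, -0.0103, -0.1599, -0.3308, -0.8691, -0.3677]
J5: z=[-0.7169, 0.4849, -0.5009] o=[0.9398, -0.0184, -0.0727] → [-0.3134, -0.2392, 0.2170, -0.7169, 0.4849, -0.5009]
q̇ = J⁺·V = [-0.5240, -0.9680, -0.0090, 0.2220, -0.4990]

-0.5240 -0.9680 -0.0090 0.2220 -0.4990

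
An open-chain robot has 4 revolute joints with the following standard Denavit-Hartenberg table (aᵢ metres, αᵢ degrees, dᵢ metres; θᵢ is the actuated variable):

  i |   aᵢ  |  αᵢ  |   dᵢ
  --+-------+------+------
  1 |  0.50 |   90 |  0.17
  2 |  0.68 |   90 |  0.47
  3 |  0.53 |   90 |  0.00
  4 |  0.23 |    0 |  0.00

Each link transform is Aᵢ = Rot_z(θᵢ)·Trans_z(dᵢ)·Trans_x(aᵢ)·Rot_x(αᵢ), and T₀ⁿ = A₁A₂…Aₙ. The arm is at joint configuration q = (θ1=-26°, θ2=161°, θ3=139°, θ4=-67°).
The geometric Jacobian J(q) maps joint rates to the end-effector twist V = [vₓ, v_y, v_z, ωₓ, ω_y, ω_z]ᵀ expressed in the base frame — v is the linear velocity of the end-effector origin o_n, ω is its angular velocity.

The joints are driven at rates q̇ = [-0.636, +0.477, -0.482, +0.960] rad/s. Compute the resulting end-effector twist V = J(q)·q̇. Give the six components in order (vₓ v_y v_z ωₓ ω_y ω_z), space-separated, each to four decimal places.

o_n = [-0.1772, -0.8890, 0.0389]
J₁: ẑ×o_n = [0.8890, -0.1772, 0.0000], ω = ẑ
J2: z=[-0.4384, -0.8988, 0.0000] o=[0.4494, -0.2192, 0.1700] → [0.1178, -0.0575, -0.2695, -0.4384, -0.8988, 0.0000]
J3: z=[0.2926, -0.1427, 0.9455] o=[-0.3345, -0.3598, 0.3914] → [0.5507, 0.2519, -0.1324, 0.2926, -0.1427, 0.9455]
J4: z=[-0.8884, -0.4064, 0.2136] o=[-0.1470, -0.8381, 0.2612] → [0.1012, -0.2039, 0.0330, -0.8884, -0.4064, 0.2136]
V = J·q̇ = [-0.6775, -0.2319, -0.0331, -1.2030, -0.7501, -0.8867]

-0.6775 -0.2319 -0.0331 -1.2030 -0.7501 -0.8867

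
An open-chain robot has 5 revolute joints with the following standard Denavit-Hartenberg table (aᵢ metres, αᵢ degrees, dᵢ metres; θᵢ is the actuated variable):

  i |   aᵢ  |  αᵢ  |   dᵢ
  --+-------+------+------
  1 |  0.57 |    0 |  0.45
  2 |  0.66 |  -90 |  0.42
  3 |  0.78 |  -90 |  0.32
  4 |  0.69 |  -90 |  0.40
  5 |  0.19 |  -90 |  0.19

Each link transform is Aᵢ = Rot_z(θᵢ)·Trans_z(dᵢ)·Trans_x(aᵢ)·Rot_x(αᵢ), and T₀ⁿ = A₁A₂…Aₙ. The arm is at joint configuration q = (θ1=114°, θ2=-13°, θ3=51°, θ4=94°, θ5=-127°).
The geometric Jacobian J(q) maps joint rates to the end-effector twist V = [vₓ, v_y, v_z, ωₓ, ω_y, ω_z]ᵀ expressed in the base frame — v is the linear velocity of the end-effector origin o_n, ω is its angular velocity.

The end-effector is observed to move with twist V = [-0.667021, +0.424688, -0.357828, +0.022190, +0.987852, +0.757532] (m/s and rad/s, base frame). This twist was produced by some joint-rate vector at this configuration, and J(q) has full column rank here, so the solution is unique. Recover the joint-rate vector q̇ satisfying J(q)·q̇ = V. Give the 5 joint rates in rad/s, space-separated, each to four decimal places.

o_n = [-0.1055, 1.1336, 0.0951]
J₁: ẑ×o_n = [-1.1336, -0.1055, 0.0000], ω = ẑ
J2: z=[0.0000, 0.0000, 1.0000] o=[-0.2318, 0.5207, 0.4500] → [-0.6129, 0.1264, 0.0000, 0.0000, 0.0000, 1.0000]
J3: z=[-0.9816, -0.1908, 0.0000] o=[-0.3578, 1.1686, 0.8700] → [0.1479, -0.7607, 0.0825, -0.9816, -0.1908, 0.0000]
J4: z=[0.1483, -0.7629, -0.6293] o=[-0.7656, 1.5894, 0.2638] → [-0.1581, -0.3904, 0.4360, 0.1483, -0.7629, -0.6293]
J5: z=[0.0513, -0.6296, 0.7753] o=[-0.0248, 1.3858, 0.0495] → [0.1668, -0.0649, -0.0637, 0.0513, -0.6296, 0.7753]
q̇ = J⁺·V = [0.6460, -0.0580, -0.1770, -0.8570, -0.4770]

0.6460 -0.0580 -0.1770 -0.8570 -0.4770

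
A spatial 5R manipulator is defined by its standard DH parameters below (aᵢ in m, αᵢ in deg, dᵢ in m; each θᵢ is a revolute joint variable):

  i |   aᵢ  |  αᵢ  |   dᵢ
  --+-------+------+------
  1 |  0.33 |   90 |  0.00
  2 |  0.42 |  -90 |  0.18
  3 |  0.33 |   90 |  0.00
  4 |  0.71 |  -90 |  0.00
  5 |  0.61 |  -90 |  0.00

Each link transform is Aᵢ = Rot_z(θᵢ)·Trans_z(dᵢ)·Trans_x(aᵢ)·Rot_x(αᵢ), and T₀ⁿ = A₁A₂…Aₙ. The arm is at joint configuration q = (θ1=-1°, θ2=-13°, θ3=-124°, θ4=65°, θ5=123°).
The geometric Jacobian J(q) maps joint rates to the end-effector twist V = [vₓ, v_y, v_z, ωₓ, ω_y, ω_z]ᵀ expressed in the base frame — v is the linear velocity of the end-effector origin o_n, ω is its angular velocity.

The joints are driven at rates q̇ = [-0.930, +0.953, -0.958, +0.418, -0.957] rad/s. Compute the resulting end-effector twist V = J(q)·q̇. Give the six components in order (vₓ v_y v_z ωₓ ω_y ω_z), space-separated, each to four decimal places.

o_n = [0.9474, -0.8887, 0.2053]
J₁: ẑ×o_n = [0.8887, 0.9474, -0.0000], ω = ẑ
J2: z=[-0.0175, -0.9998, 0.0000] o=[0.3299, -0.0058, 0.0000] → [-0.2053, 0.0036, 0.6327, -0.0175, -0.9998, 0.0000]
J3: z=[0.2249, -0.0039, 0.9744] o=[0.7360, -0.1929, -0.0945] → [0.6768, 0.1385, -0.1557, 0.2249, -0.0039, 0.9744]
J4: z=[-0.7979, 0.5732, 0.1865] o=[0.5514, -0.4633, -0.0530] → [0.2274, 0.2799, 0.1125, -0.7979, 0.5732, 0.1865]
J5: z=[0.6019, 0.7410, 0.2978] o=[0.5284, -0.7117, 0.6118] → [-0.2485, 0.3694, -0.4170, 0.6019, 0.7410, 0.2978]
V = J·q̇ = [-1.3377, -1.2469, 1.1982, -1.1416, -1.4186, -2.0705]

-1.3377 -1.2469 1.1982 -1.1416 -1.4186 -2.0705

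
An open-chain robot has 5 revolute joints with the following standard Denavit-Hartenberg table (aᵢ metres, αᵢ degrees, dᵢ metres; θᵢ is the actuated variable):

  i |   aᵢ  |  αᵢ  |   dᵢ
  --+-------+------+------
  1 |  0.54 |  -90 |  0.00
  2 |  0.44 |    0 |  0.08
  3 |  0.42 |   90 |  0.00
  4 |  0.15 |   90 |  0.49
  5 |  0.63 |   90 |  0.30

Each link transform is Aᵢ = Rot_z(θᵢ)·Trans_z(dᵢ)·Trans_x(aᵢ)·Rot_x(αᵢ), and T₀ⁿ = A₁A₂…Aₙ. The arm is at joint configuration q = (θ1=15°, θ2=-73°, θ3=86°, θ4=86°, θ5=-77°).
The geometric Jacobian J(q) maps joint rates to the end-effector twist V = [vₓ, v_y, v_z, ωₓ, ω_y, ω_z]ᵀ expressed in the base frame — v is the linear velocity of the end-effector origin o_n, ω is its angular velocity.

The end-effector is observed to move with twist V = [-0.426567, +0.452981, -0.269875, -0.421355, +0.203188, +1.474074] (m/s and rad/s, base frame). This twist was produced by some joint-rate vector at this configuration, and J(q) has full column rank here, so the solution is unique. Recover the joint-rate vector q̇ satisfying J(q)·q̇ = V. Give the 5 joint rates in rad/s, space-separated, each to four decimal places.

0.4460 0.5290 -0.2640 0.9220 -0.5780

o_n = [1.2244, 0.6905, 0.1337]
J₁: ẑ×o_n = [-0.6905, 1.2244, 0.0000], ω = ẑ
J2: z=[-0.2588, 0.9659, 0.0000] o=[0.5216, 0.1398, 0.0000] → [0.1292, 0.0346, -0.8214, -0.2588, 0.9659, 0.0000]
J3: z=[-0.2588, 0.9659, 0.0000] o=[0.6252, 0.2503, 0.4208] → [-0.2773, -0.0743, -0.6928, -0.2588, 0.9659, 0.0000]
J4: z=[0.2173, 0.0582, 0.9744] o=[1.0204, 0.3562, 0.3263] → [-0.3369, 0.2406, 0.0608, 0.2173, 0.0582, 0.9744]
J5: z=[0.9569, 0.1842, -0.2244] o=[1.0980, 0.5320, 0.8014] → [-0.0874, 0.6105, 0.1285, 0.9569, 0.1842, -0.2244]
q̇ = J⁺·V = [0.4460, 0.5290, -0.2640, 0.9220, -0.5780]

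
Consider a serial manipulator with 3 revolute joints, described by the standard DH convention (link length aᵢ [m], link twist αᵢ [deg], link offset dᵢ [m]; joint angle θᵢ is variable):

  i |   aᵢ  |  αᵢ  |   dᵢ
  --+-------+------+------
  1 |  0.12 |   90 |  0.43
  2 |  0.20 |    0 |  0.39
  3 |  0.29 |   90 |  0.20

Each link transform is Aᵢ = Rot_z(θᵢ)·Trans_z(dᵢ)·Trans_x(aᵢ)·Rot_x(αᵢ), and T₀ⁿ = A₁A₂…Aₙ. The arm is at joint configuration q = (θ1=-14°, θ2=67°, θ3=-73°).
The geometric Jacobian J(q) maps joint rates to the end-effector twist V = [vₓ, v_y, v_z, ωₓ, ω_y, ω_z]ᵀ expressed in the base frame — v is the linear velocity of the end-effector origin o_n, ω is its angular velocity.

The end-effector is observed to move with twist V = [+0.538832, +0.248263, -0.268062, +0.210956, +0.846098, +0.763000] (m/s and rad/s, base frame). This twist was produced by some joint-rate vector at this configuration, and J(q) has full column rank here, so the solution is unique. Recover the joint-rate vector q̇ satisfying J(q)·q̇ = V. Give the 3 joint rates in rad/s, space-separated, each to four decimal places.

o_n = [0.3294, -0.6902, 0.5838]
J₁: ẑ×o_n = [0.6902, 0.3294, -0.0000], ω = ẑ
J2: z=[-0.2419, -0.9703, 0.0000] o=[0.1164, -0.0290, 0.4300] → [-0.1492, 0.0372, 0.3666, -0.2419, -0.9703, 0.0000]
J3: z=[-0.2419, -0.9703, 0.0000] o=[0.0979, -0.4264, 0.6141] → [0.0294, -0.0073, 0.2884, -0.2419, -0.9703, 0.0000]
q̇ = J⁺·V = [0.7630, -0.2120, -0.6600]

0.7630 -0.2120 -0.6600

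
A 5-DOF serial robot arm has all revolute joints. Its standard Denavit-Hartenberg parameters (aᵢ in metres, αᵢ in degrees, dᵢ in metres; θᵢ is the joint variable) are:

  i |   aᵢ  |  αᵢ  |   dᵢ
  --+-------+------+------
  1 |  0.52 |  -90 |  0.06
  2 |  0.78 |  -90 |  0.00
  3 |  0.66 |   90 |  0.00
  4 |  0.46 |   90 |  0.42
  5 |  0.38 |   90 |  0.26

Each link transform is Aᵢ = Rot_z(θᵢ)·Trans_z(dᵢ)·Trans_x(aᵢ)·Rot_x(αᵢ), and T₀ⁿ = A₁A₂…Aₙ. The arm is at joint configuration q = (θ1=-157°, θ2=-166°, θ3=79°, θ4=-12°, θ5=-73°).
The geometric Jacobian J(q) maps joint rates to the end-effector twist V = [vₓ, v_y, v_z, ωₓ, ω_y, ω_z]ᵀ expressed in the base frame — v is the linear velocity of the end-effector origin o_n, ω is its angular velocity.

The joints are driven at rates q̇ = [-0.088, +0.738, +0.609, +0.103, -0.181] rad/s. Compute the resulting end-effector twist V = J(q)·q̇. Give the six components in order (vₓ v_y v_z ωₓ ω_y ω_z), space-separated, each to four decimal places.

-0.5260 -0.1200 0.7149 0.2033 -0.6967 0.7009

o_n = [0.1067, 1.2755, -0.0461]
J₁: ẑ×o_n = [-1.2755, 0.1067, 0.0000], ω = ẑ
J2: z=[0.3907, -0.9205, 0.0000] o=[-0.4787, -0.2032, 0.0600] → [0.0976, 0.0414, 1.1166, 0.3907, -0.9205, 0.0000]
J3: z=[-0.2227, -0.0945, 0.9703] o=[0.2180, 0.0925, 0.2487] → [-1.1199, -0.1736, -0.2739, -0.2227, -0.0945, 0.9703]
J4: z=[0.9513, 0.1965, 0.2375] o=[0.0773, 0.7367, 0.2792] → [-0.1919, 0.3164, 0.5068, 0.9513, 0.1965, 0.2375]
J5: z=[0.2621, -0.1104, -0.9587] o=[0.4023, 1.2674, 0.3069] → [0.0468, 0.3759, -0.0305, 0.2621, -0.1104, -0.9587]
V = J·q̇ = [-0.5260, -0.1200, 0.7149, 0.2033, -0.6967, 0.7009]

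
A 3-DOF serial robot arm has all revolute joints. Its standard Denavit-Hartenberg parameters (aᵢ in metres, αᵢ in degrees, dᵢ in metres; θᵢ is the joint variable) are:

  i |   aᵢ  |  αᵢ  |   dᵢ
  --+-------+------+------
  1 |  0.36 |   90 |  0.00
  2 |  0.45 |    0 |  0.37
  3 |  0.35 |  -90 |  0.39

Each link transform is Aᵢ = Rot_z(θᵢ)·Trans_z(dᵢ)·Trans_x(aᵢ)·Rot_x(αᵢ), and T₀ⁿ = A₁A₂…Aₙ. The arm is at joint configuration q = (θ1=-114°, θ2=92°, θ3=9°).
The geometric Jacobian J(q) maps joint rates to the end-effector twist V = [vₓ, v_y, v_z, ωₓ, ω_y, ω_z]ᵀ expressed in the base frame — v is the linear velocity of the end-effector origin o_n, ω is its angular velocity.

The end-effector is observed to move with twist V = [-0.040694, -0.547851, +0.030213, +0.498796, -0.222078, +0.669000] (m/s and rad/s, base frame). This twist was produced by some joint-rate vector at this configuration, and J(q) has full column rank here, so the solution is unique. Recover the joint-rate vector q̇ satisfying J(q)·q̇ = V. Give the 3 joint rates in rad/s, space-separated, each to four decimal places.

o_n = [-0.8072, 0.0556, 0.7933]
J₁: ẑ×o_n = [-0.0556, -0.8072, 0.0000], ω = ẑ
J2: z=[-0.9135, 0.4067, 0.0000] o=[-0.1464, -0.3289, 0.0000] → [0.3227, 0.7247, -0.0825, -0.9135, 0.4067, 0.0000]
J3: z=[-0.9135, 0.4067, 0.0000] o=[-0.4780, -0.1640, 0.4497] → [0.1397, 0.3139, -0.0668, -0.9135, 0.4067, 0.0000]
q̇ = J⁺·V = [0.6690, 0.3980, -0.9440]

0.6690 0.3980 -0.9440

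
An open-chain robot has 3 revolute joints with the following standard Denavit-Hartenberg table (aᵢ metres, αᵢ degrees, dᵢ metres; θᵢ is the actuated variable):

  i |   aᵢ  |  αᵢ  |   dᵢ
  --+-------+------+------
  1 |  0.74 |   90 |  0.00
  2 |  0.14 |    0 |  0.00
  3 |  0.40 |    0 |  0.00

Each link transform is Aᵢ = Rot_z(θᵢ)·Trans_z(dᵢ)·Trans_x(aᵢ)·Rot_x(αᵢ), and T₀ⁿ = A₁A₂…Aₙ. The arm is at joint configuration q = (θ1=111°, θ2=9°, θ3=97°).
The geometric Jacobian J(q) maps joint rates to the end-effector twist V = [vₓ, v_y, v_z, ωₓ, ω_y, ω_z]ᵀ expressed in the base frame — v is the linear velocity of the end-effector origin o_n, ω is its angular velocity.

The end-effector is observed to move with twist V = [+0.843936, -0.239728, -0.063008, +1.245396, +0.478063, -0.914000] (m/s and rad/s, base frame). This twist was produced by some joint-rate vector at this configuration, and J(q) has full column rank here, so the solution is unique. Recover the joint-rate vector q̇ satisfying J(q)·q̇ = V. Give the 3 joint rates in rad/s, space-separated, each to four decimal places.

o_n = [-0.2752, 0.7170, 0.4064]
J₁: ẑ×o_n = [-0.7170, -0.2752, 0.0000], ω = ẑ
J2: z=[0.9336, 0.3584, 0.0000] o=[-0.2652, 0.6908, 0.0000] → [0.1456, -0.3794, 0.0280, 0.9336, 0.3584, 0.0000]
J3: z=[0.9336, 0.3584, 0.0000] o=[-0.3147, 0.8199, 0.0219] → [0.1378, -0.3590, -0.1103, 0.9336, 0.3584, 0.0000]
q̇ = J⁺·V = [-0.9140, 0.6080, 0.7260]

-0.9140 0.6080 0.7260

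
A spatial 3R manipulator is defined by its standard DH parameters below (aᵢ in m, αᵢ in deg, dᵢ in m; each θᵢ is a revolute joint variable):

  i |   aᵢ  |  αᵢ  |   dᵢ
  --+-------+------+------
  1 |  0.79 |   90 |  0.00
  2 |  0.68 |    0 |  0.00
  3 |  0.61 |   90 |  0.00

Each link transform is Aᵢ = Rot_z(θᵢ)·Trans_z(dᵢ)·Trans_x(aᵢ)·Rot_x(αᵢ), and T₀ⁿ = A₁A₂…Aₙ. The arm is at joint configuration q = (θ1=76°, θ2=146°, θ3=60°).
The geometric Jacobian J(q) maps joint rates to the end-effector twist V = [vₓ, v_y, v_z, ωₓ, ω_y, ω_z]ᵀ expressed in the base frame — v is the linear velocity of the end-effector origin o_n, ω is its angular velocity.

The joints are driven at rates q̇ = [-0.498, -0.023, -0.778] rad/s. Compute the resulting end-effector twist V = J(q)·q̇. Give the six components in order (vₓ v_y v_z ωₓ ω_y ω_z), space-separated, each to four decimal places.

o_n = [-0.0779, -0.3124, 0.1128]
J₁: ẑ×o_n = [0.3124, -0.0779, 0.0000], ω = ẑ
J2: z=[0.9703, -0.2419, 0.0000] o=[0.1911, 0.7665, 0.0000] → [-0.0273, -0.1095, -1.1120, 0.9703, -0.2419, 0.0000]
J3: z=[0.9703, -0.2419, 0.0000] o=[0.0547, 0.2195, 0.3803] → [0.0647, 0.2595, -0.5483, 0.9703, -0.2419, 0.0000]
V = J·q̇ = [-0.2053, -0.1605, 0.4521, -0.7772, 0.1938, -0.4980]

-0.2053 -0.1605 0.4521 -0.7772 0.1938 -0.4980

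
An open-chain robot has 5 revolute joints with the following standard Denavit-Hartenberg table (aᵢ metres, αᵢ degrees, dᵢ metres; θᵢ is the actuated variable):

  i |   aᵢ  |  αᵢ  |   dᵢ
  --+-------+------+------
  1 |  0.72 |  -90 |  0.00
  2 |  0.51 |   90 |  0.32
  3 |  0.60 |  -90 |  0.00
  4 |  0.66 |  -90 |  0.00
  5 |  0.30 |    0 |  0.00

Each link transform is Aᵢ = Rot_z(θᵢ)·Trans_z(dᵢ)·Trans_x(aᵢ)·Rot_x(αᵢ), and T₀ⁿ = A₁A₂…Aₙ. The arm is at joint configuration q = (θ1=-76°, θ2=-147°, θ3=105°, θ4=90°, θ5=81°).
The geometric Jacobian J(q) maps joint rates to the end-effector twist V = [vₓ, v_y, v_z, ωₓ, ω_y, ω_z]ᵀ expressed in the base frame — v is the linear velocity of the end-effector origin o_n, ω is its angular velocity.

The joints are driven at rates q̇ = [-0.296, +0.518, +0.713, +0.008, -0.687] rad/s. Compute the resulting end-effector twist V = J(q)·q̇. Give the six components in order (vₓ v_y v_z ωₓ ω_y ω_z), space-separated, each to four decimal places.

0.2299 -1.2877 -0.0213 1.0882 0.5112 -0.9950

o_n = [1.0845, -0.3145, 0.9420]
J₁: ẑ×o_n = [0.3145, 1.0845, -0.0000], ω = ẑ
J2: z=[0.9703, 0.2419, 0.0000] o=[0.1742, -0.6986, 0.0000] → [0.2279, -0.9140, 0.1525, 0.9703, 0.2419, 0.0000]
J3: z=[-0.1318, 0.5285, -0.8387] o=[0.3812, -0.2062, 0.2778] → [0.2602, -0.5024, -0.3574, -0.1318, 0.5285, -0.8387]
J4: z=[-0.0552, -0.8486, -0.5261] o=[0.9751, -0.1923, 0.1932] → [-0.6997, -0.0163, 0.0997, -0.0552, -0.8486, -0.5261]
J5: z=[-0.9897, -0.0231, 0.1410] o=[1.0620, -0.5411, 0.7467] → [-0.0365, 0.1964, -0.2238, -0.9897, -0.0231, 0.1410]
V = J·q̇ = [0.2299, -1.2877, -0.0213, 1.0882, 0.5112, -0.9950]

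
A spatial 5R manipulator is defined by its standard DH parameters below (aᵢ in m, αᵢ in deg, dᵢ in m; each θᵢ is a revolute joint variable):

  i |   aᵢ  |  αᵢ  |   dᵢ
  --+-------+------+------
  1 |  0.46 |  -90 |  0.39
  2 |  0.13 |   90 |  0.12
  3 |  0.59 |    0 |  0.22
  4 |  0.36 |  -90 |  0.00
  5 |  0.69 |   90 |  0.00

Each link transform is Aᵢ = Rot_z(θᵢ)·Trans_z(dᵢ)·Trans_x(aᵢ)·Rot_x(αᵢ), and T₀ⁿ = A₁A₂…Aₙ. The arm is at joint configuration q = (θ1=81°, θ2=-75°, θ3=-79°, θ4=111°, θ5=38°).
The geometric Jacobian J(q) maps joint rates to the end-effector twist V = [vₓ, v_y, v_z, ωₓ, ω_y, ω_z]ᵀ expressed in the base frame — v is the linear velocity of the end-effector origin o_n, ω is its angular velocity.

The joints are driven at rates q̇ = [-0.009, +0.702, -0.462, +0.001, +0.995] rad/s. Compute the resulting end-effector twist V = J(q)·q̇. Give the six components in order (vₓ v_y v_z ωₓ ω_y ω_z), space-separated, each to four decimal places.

0.7963 0.9520 -0.8537 -1.4785 0.5468 -0.6376

o_n = [0.1243, 0.9107, 1.3116]
J₁: ẑ×o_n = [-0.9107, 0.1243, 0.0000], ω = ẑ
J2: z=[-0.9877, 0.1564, 0.0000] o=[0.0720, 0.4543, 0.3900] → [0.1442, 0.9102, -0.4590, -0.9877, 0.1564, 0.0000]
J3: z=[-0.1511, -0.9540, 0.2588] o=[-0.0413, 0.5063, 0.5156] → [-0.8641, 0.1631, 0.0968, -0.1511, -0.9540, 0.2588]
J4: z=[-0.1511, -0.9540, 0.2588] o=[0.5020, 0.2346, 0.6813] → [-0.7764, -0.0025, -0.4626, -0.1511, -0.9540, 0.2588]
J5: z=[-0.8591, -0.0028, -0.5119] o=[0.3260, 0.3425, 0.9761] → [0.2899, 0.3914, -0.4887, -0.8591, -0.0028, -0.5119]
V = J·q̇ = [0.7963, 0.9520, -0.8537, -1.4785, 0.5468, -0.6376]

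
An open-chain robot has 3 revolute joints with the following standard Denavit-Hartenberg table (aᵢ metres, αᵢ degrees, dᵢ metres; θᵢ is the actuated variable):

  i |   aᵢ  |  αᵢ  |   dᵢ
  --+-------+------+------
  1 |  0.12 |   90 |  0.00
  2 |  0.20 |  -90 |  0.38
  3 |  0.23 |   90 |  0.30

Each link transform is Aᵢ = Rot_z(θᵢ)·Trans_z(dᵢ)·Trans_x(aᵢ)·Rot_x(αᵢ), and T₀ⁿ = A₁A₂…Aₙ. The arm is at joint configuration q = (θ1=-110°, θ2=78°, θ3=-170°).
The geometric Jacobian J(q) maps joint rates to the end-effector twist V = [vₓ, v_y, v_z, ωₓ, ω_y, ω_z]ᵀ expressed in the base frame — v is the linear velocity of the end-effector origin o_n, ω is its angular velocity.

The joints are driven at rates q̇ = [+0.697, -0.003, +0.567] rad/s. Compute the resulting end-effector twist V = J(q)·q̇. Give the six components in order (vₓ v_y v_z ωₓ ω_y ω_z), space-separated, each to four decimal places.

o_n = [-0.3334, 0.3118, 0.0364]
J₁: ẑ×o_n = [-0.3118, -0.3334, 0.0000], ω = ẑ
J2: z=[-0.9397, 0.3420, 0.0000] o=[-0.0410, -0.1128, 0.0000] → [0.0125, 0.0342, -0.2990, -0.9397, 0.3420, 0.0000]
J3: z=[0.3345, 0.9192, 0.2079] o=[-0.4123, -0.0219, 0.1956] → [-0.2157, 0.0697, 0.0391, 0.3345, 0.9192, 0.2079]
V = J·q̇ = [-0.3396, -0.1930, 0.0230, 0.1925, 0.5201, 0.8149]

-0.3396 -0.1930 0.0230 0.1925 0.5201 0.8149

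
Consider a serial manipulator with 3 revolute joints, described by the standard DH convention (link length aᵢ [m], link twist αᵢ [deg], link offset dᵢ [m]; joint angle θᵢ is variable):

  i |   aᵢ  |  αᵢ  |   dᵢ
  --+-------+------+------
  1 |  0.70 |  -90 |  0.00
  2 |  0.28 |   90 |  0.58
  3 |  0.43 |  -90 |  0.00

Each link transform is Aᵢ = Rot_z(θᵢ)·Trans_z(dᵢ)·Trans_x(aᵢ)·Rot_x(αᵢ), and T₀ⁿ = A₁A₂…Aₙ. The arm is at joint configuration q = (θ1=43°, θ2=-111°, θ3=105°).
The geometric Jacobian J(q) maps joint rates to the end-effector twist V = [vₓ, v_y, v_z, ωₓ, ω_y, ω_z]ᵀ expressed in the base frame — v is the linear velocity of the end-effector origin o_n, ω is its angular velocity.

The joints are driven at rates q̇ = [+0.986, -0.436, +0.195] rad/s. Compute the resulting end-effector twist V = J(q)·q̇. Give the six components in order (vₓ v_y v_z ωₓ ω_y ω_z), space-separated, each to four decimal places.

o_n = [-0.2111, 1.1641, 0.1575]
J₁: ẑ×o_n = [-1.1641, -0.2111, 0.0000], ω = ẑ
J2: z=[-0.6820, 0.7314, 0.0000] o=[0.5119, 0.4774, 0.0000] → [0.1152, 0.1074, 0.0605, -0.6820, 0.7314, 0.0000]
J3: z=[-0.6828, -0.6367, -0.3584] o=[0.0430, 0.8332, 0.2614] → [0.1848, 0.0201, -0.3878, -0.6828, -0.6367, -0.3584]
V = J·q̇ = [-1.1620, -0.2511, -0.1020, 0.1642, -0.4430, 0.9161]

-1.1620 -0.2511 -0.1020 0.1642 -0.4430 0.9161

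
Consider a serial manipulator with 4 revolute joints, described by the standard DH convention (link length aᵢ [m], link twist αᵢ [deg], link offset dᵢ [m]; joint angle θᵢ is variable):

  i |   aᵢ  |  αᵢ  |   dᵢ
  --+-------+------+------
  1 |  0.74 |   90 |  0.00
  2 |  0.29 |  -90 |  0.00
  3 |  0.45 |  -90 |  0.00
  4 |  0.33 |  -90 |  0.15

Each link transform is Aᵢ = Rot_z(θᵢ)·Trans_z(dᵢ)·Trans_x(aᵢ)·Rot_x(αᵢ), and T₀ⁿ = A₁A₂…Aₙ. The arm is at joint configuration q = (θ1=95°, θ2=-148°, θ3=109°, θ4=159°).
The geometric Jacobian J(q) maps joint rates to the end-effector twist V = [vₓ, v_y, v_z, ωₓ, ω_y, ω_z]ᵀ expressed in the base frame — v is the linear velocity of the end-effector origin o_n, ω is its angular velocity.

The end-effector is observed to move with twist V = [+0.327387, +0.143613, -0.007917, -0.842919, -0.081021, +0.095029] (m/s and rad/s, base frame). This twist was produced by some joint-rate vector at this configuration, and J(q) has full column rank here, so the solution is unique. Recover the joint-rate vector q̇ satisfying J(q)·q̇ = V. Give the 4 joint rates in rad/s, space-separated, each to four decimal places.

o_n = [-0.1365, 0.5812, 0.0463]
J₁: ẑ×o_n = [-0.5812, -0.1365, 0.0000], ω = ẑ
J2: z=[0.9962, 0.0872, 0.0000] o=[-0.0645, 0.7372, 0.0000] → [0.0040, -0.0461, -0.1491, 0.9962, 0.0872, 0.0000]
J3: z=[-0.0462, 0.5279, -0.8480] o=[-0.0431, 0.4922, -0.1537] → [0.1810, 0.0885, 0.0452, -0.0462, 0.5279, -0.8480]
J4: z=[0.2544, 0.8272, 0.5010] o=[-0.4778, 0.5789, -0.0760] → [0.1000, 0.1399, -0.2817, 0.2544, 0.8272, 0.5010]
q̇ = J⁺·V = [-0.7070, -0.9910, -0.6840, 0.4430]

-0.7070 -0.9910 -0.6840 0.4430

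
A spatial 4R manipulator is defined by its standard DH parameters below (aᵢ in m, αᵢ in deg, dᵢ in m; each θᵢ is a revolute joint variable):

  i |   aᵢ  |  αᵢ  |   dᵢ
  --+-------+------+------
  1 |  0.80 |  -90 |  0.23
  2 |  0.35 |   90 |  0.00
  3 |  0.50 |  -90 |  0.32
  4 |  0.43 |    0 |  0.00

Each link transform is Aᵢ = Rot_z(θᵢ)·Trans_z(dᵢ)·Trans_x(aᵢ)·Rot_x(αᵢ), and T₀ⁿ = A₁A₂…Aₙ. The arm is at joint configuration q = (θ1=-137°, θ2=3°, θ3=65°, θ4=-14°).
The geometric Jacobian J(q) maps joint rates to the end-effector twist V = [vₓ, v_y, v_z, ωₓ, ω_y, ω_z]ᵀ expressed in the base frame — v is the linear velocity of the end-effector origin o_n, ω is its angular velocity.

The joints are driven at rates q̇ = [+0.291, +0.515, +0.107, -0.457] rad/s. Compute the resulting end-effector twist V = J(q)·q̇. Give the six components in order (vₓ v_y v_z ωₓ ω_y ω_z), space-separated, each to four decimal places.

0.4126 -0.2333 -0.1947 -0.0871 -0.5213 0.3762

o_n = [-0.5731, -1.6711, 0.6148]
J₁: ẑ×o_n = [1.6711, -0.5731, 0.0000], ω = ẑ
J2: z=[0.6820, -0.7314, 0.0000] o=[-0.5851, -0.5456, 0.2300] → [-0.2815, -0.2625, -0.7588, 0.6820, -0.7314, 0.0000]
J3: z=[-0.0383, -0.0357, 0.9986] o=[-0.8407, -0.7840, 0.2117] → [0.8715, 0.2827, 0.0435, -0.0383, -0.0357, 0.9986]
J4: z=[0.9501, 0.3082, 0.0474] o=[-0.6982, -1.2707, 0.5202] → [0.0482, -0.0840, -0.4190, 0.9501, 0.3082, 0.0474]
V = J·q̇ = [0.4126, -0.2333, -0.1947, -0.0871, -0.5213, 0.3762]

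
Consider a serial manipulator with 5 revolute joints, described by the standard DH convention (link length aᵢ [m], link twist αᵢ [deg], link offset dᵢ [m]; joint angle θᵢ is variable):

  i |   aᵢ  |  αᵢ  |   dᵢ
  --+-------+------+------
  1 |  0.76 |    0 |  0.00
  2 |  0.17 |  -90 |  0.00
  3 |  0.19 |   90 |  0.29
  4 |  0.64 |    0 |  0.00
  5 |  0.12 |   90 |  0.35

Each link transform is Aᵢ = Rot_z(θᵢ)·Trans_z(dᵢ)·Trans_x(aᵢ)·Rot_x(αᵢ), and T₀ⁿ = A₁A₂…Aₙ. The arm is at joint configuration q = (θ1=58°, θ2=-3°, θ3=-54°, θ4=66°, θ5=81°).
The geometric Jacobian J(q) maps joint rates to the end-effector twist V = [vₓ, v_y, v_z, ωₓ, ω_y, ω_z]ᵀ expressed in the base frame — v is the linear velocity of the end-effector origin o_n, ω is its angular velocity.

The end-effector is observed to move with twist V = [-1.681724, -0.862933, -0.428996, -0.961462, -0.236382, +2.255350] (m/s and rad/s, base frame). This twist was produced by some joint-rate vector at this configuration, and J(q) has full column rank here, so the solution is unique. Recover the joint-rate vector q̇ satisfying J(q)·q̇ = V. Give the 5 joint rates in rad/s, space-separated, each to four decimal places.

o_n = [-0.3143, 1.2594, 0.4886]
J₁: ẑ×o_n = [-1.2594, -0.3143, 0.0000], ω = ẑ
J2: z=[0.0000, 0.0000, 1.0000] o=[0.4027, 0.6445, 0.0000] → [-0.6148, -0.7170, 0.0000, 0.0000, 0.0000, 1.0000]
J3: z=[-0.8192, 0.5736, 0.0000] o=[0.5002, 0.7838, 0.0000] → [0.2803, 0.4002, 0.0776, -0.8192, 0.5736, 0.0000]
J4: z=[-0.4640, -0.6627, 0.5878] o=[0.3267, 1.0416, 0.1537] → [-0.3499, -0.2214, -0.5259, -0.4640, -0.6627, 0.5878]
J5: z=[-0.4640, -0.6627, 0.5878] o=[-0.0644, 1.5023, 0.3643] → [0.0604, -0.0892, -0.0529, -0.4640, -0.6627, 0.5878]
q̇ = J⁺·V = [0.7640, 0.9500, 0.6520, 0.9110, 0.0100]

0.7640 0.9500 0.6520 0.9110 0.0100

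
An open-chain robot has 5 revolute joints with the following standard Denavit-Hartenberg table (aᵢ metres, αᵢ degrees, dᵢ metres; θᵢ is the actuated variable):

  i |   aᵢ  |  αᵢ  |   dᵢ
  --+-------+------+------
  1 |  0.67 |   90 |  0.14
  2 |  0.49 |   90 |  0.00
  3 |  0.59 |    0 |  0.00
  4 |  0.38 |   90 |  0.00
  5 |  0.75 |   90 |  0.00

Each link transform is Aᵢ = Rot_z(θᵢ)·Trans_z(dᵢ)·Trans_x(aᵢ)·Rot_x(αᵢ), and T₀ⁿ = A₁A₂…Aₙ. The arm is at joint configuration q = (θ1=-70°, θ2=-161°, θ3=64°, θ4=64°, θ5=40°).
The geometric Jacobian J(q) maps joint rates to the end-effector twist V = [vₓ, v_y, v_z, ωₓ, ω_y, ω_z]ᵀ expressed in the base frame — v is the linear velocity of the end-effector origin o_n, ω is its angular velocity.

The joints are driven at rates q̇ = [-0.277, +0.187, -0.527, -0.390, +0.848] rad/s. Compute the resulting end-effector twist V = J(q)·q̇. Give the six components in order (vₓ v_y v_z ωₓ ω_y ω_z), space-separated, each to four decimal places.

o_n = [-1.0817, -0.7777, 0.5434]
J₁: ẑ×o_n = [0.7777, -1.0817, 0.0000], ω = ẑ
J2: z=[-0.9397, -0.3420, 0.0000] o=[0.2292, -0.6296, 0.1400] → [-0.1380, 0.3791, -0.3092, -0.9397, -0.3420, 0.0000]
J3: z=[-0.1114, 0.3059, 0.9455] o=[0.0707, -0.1942, -0.0195] → [0.7239, -1.0269, 0.4175, -0.1114, 0.3059, 0.9455]
J4: z=[-0.1114, 0.3059, 0.9455] o=[-0.5113, -0.1458, -0.1037] → [0.7955, -0.4673, 0.2449, -0.1114, 0.3059, 0.9455]
J5: z=[-0.8334, 0.4896, -0.2566] o=[-0.7170, -0.4561, -0.0276] → [0.1970, 0.5694, 0.4466, -0.8334, 0.4896, -0.2566]
V = J·q̇ = [-0.7659, 1.5768, 0.0054, -0.7803, 0.0707, -1.3616]

-0.7659 1.5768 0.0054 -0.7803 0.0707 -1.3616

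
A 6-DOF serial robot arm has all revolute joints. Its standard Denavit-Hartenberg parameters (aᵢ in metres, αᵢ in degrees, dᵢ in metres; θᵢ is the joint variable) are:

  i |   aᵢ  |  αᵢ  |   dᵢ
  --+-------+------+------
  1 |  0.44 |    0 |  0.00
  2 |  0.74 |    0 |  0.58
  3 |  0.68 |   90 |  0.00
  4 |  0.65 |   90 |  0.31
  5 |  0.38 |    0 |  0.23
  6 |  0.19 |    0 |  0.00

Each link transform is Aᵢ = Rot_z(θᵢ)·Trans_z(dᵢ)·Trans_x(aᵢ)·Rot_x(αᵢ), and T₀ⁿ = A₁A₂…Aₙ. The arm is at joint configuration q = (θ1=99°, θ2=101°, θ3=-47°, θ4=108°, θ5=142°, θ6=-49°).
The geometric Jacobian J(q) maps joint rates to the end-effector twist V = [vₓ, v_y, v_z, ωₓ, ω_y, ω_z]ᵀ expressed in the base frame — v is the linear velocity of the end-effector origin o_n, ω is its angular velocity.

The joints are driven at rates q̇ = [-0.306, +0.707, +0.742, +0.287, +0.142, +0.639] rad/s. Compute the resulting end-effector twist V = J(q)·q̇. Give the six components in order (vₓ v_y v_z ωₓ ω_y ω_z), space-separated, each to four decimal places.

o_n = [-1.1381, 1.1954, 0.9750]
J₁: ẑ×o_n = [-1.1954, -1.1381, 0.0000], ω = ẑ
J2: z=[0.0000, 0.0000, 1.0000] o=[-0.0688, 0.4346, 0.0000] → [-0.7609, -1.0693, 0.0000, 0.0000, 0.0000, 1.0000]
J3: z=[0.0000, 0.0000, 1.0000] o=[-0.7642, 0.1815, 0.5800] → [-1.0140, -0.3739, 0.0000, 0.0000, 0.0000, 1.0000]
J4: z=[0.4540, 0.8910, 0.0000] o=[-1.3701, 0.4902, 0.5800] → [0.3520, -0.1793, 0.1135, 0.4540, 0.8910, 0.0000]
J5: z=[-0.8474, 0.4318, 0.3090] o=[-1.0504, 0.6752, 1.1982] → [-0.2571, -0.2162, -0.4030, -0.8474, 0.4318, 0.3090]
J6: z=[-0.8474, 0.4318, 0.3090] o=[-1.2215, 1.0250, 0.9845] → [-0.0568, 0.0178, -0.1805, -0.8474, 0.4318, 0.3090]
V = J·q̇ = [-0.8962, -0.7560, -0.1400, -0.5315, 0.5929, 1.3843]

-0.8962 -0.7560 -0.1400 -0.5315 0.5929 1.3843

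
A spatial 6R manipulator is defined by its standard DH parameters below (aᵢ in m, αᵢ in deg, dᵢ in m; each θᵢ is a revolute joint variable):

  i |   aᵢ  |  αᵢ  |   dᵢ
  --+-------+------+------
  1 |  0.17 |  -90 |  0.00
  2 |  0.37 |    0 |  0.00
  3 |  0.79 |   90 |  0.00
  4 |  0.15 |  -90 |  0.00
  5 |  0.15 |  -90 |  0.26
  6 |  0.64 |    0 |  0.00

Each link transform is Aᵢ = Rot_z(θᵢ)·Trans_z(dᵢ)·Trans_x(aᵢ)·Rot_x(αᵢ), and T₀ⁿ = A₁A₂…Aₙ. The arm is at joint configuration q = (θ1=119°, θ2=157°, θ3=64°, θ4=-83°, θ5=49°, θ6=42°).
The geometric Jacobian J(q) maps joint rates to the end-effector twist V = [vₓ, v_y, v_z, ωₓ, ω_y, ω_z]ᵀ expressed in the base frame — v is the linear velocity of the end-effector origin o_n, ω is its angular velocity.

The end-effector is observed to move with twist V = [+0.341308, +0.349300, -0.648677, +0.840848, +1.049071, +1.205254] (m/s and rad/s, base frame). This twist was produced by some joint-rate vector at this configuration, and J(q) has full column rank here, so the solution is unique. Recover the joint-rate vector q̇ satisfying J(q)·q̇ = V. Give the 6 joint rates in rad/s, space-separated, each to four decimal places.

o_n = [0.6899, -0.0550, 0.6653]
J₁: ẑ×o_n = [0.0550, 0.6899, -0.0000], ω = ẑ
J2: z=[-0.8746, -0.4848, 0.0000] o=[-0.0824, 0.1487, 0.0000] → [-0.3225, 0.5819, 0.5526, -0.8746, -0.4848, 0.0000]
J3: z=[-0.8746, -0.4848, 0.0000] o=[0.0827, -0.1492, -0.1446] → [-0.3926, 0.7083, 0.2120, -0.8746, -0.4848, 0.0000]
J4: z=[0.3181, -0.5738, -0.7547] o=[0.3718, -0.6707, 0.3737] → [0.2973, -0.3329, 0.3784, 0.3181, -0.5738, -0.7547]
J5: z=[0.2566, -0.7142, 0.6512] o=[0.5087, -0.6106, 0.3857] → [-0.5615, 0.0463, 0.2720, 0.2566, -0.7142, 0.6512]
J6: z=[-0.8975, 0.0740, 0.4348] o=[0.6292, -0.6919, 0.6483] → [-0.2757, 0.0417, -0.5761, -0.8975, 0.0740, 0.4348]
q̇ = J⁺·V = [0.9140, -0.9290, 0.0190, -0.8220, -0.2330, -0.4080]

0.9140 -0.9290 0.0190 -0.8220 -0.2330 -0.4080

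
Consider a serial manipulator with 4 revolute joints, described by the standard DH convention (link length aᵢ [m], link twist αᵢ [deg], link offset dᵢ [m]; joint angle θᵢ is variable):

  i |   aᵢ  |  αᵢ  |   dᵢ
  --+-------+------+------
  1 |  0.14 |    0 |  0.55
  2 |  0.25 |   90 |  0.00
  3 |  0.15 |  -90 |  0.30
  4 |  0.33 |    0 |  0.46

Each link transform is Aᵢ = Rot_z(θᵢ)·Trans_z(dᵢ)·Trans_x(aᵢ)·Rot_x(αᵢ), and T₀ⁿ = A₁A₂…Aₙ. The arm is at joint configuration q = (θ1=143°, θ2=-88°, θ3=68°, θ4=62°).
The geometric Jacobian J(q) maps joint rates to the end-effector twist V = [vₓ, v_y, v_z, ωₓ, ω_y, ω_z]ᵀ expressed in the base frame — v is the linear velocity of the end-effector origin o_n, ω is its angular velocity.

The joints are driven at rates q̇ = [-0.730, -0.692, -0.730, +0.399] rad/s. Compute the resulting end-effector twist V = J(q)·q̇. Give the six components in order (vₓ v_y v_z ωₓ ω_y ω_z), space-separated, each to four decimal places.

o_n = [-0.1405, 0.0283, 1.0050]
J₁: ẑ×o_n = [-0.0283, -0.1405, 0.0000], ω = ẑ
J2: z=[0.0000, 0.0000, 1.0000] o=[-0.1118, 0.0843, 0.5500] → [0.0560, -0.0287, 0.0000, 0.0000, 0.0000, 1.0000]
J3: z=[0.8192, -0.5736, 0.0000] o=[0.0316, 0.2890, 0.5500] → [-0.2610, -0.3727, -0.3123, 0.8192, -0.5736, 0.0000]
J4: z=[-0.5318, -0.7595, 0.3746] o=[0.3096, 0.1630, 0.6891] → [-0.1895, -0.0005, -0.2702, -0.5318, -0.7595, 0.3746]
V = J·q̇ = [0.0968, 0.3943, 0.1202, -0.8102, 0.1157, -1.2725]

0.0968 0.3943 0.1202 -0.8102 0.1157 -1.2725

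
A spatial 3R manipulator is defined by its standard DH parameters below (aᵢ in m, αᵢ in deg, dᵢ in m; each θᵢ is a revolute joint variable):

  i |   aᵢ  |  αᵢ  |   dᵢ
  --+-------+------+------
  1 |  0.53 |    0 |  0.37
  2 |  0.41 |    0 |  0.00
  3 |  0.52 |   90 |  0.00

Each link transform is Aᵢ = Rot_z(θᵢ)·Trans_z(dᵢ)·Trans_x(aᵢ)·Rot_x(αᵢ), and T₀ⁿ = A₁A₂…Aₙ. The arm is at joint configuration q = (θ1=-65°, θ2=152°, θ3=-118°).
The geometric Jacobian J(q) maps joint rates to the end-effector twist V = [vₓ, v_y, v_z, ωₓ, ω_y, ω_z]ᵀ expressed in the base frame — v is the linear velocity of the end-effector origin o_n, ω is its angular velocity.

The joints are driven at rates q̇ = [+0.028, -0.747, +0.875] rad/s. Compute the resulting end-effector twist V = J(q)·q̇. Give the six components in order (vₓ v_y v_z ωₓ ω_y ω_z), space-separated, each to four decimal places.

0.3496 0.0604 0.0000 0.0000 0.0000 0.1560

o_n = [0.6912, -0.3387, 0.3700]
J₁: ẑ×o_n = [0.3387, 0.6912, -0.0000], ω = ẑ
J2: z=[0.0000, 0.0000, 1.0000] o=[0.2240, -0.4803, 0.3700] → [-0.1416, 0.4672, 0.0000, 0.0000, 0.0000, 1.0000]
J3: z=[0.0000, 0.0000, 1.0000] o=[0.2454, -0.0709, 0.3700] → [0.2678, 0.4457, -0.0000, 0.0000, 0.0000, 1.0000]
V = J·q̇ = [0.3496, 0.0604, 0.0000, 0.0000, 0.0000, 0.1560]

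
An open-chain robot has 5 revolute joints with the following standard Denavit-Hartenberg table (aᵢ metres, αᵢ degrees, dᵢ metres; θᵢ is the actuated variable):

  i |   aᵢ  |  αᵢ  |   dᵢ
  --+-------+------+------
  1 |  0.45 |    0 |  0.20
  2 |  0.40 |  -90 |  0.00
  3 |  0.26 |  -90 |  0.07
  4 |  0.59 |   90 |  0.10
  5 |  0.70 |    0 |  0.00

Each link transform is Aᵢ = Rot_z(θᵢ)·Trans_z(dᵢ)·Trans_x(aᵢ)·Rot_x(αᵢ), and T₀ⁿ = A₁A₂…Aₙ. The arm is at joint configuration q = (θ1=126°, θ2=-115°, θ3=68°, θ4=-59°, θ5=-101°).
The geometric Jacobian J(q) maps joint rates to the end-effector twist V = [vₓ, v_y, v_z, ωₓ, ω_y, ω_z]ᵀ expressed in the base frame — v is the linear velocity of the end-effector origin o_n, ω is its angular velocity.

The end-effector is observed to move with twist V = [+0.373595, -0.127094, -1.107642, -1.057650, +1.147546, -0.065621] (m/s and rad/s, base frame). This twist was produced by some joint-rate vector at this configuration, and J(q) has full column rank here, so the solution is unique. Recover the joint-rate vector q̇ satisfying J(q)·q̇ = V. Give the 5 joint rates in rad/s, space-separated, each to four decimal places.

o_n = [0.7566, 1.0324, -0.0391]
J₁: ẑ×o_n = [-1.0324, 0.7566, 0.0000], ω = ẑ
J2: z=[0.0000, 0.0000, 1.0000] o=[-0.2645, 0.3641, 0.2000] → [-0.6684, 1.0211, 0.0000, 0.0000, 0.0000, 1.0000]
J3: z=[-0.1908, 0.9816, 0.0000] o=[0.1281, 0.4404, 0.2000] → [-0.2347, -0.0456, -0.7298, -0.1908, 0.9816, 0.0000]
J4: z=[-0.9101, -0.1769, -0.3746] o=[0.2104, 0.5277, -0.0411] → [0.1887, -0.2028, -0.3628, -0.9101, -0.1769, -0.3746]
J5: z=[-0.4135, 0.4443, 0.7948] o=[0.1346, 1.0281, -0.3603] → [0.1393, 0.6271, -0.2781, -0.4135, 0.4443, 0.7948]
q̇ = J⁺·V = [-0.0900, -0.3990, 0.9080, 0.6010, 0.8160]

-0.0900 -0.3990 0.9080 0.6010 0.8160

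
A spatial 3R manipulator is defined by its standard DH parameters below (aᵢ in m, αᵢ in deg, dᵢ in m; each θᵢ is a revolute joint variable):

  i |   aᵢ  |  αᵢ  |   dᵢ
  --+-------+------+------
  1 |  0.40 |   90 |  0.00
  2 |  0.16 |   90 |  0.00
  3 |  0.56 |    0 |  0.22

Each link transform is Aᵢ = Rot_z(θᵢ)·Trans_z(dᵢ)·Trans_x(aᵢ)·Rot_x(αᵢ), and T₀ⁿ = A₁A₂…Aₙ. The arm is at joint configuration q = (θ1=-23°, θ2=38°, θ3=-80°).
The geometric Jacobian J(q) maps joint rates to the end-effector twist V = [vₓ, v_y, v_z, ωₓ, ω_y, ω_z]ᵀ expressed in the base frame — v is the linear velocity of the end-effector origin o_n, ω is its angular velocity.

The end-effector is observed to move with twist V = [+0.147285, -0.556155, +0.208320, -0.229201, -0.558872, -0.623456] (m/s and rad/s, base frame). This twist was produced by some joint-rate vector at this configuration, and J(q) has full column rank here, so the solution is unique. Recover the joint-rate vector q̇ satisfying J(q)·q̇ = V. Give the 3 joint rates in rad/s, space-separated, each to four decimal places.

o_n = [0.8950, 0.2192, -0.0150]
J₁: ẑ×o_n = [-0.2192, 0.8950, 0.0000], ω = ẑ
J2: z=[-0.3907, -0.9205, 0.0000] o=[0.3682, -0.1563, 0.0000] → [0.0138, -0.0059, 0.3382, -0.3907, -0.9205, 0.0000]
J3: z=[0.5667, -0.2406, -0.7880] o=[0.4843, -0.2056, 0.0985] → [0.3620, -0.2593, 0.3395, 0.5667, -0.2406, -0.7880]
q̇ = J⁺·V = [-0.6140, 0.6040, 0.0120]

-0.6140 0.6040 0.0120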